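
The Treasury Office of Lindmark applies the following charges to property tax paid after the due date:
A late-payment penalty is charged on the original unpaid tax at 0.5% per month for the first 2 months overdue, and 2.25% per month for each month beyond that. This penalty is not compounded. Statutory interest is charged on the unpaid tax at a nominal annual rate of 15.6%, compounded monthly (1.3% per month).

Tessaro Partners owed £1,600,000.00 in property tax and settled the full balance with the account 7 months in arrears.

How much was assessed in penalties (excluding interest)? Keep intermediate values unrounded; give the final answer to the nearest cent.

£196,000.00

Penalty, months 1–2: 2 × 0.5% × £1,600,000.00 = £16,000.00
Penalty, months 3–7: 5 × 2.25% × £1,600,000.00 = £180,000.00
Total penalty = £16,000.00 + £180,000.00 = £196,000.00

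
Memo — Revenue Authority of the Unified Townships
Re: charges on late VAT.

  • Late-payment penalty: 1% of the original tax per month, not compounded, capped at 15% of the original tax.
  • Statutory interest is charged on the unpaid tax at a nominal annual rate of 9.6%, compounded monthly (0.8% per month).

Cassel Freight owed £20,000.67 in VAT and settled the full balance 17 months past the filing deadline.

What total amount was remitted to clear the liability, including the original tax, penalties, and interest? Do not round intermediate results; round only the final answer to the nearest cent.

£25,902.11

Penalty (uncapped): 17 × 1% × £20,000.67 = £3,400.11…; cap = 15% × £20,000.67 = £3,000.10… → penalty = £3,000.10…
Interest: £20,000.67 × ((1 + 0.008)^17 − 1) = £20,000.67 × 0.1450621… = £2,901.3395…
Total = £20,000.67 + £3,000.1005 + £2,901.3395… = £25,902.11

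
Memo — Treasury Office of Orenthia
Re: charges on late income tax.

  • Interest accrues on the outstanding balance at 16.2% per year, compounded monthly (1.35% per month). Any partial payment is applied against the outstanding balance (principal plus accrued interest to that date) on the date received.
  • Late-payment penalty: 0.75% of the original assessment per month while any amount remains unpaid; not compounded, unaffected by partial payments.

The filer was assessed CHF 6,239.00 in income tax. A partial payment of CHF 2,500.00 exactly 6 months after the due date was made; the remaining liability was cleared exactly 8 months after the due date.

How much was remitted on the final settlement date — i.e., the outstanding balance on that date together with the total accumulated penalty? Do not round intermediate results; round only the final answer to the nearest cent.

CHF 4,751.91

Balance at month 6: CHF 6,239.0000 × (1 + 0.0135)^6 = CHF 6,761.7250…
After CHF 2,500.00 payment: CHF 6,761.7250… − CHF 2,500.00 = CHF 4,261.7250…
Balance at month 8: CHF 4,261.7250… × (1 + 0.0135)^2 = CHF 4,377.5683…
Penalty: 8 × 0.75% × CHF 6,239.00 = CHF 374.34
Final settlement = outstanding balance + penalty = CHF 4,377.5683… + CHF 374.34 = CHF 4,751.91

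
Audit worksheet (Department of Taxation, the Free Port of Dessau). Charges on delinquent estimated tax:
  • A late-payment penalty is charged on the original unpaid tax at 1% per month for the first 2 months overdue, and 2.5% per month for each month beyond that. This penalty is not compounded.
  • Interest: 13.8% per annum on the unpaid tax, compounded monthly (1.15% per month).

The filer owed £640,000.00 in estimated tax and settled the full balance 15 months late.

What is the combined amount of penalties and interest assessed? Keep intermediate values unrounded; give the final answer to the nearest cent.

£340,545.75

Penalty, months 1–2: 2 × 1% × £640,000.00 = £12,800.00
Penalty, months 3–15: 13 × 2.5% × £640,000.00 = £208,000.00
Interest: £640,000.00 × ((1 + 0.0115)^15 − 1) = £640,000.00 × 0.1871027… = £119,745.7522…
Penalties + interest = £220,800.0000 + £119,745.7522… = £340,545.75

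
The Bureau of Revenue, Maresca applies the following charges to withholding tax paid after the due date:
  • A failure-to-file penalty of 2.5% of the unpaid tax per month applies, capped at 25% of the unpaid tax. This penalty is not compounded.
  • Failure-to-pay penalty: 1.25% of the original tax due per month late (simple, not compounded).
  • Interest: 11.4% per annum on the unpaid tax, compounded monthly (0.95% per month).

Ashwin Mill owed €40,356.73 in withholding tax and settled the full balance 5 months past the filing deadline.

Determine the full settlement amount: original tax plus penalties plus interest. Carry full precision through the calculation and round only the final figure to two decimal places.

€49,877.33

Failure-to-file: 5 × 2.5% × €40,356.73 = €5,044.59… (under the 25% cap)
Failure-to-pay penalty = 1.25% × €40,356.73 × 5 mo = €2,522.30…
Interest: €40,356.73 × ((1 + 0.0095)^5 − 1) = €40,356.73 × 0.0484111… = €1,953.7143…
Total = €40,356.73 + €7,566.8869… + €1,953.7143… = €49,877.33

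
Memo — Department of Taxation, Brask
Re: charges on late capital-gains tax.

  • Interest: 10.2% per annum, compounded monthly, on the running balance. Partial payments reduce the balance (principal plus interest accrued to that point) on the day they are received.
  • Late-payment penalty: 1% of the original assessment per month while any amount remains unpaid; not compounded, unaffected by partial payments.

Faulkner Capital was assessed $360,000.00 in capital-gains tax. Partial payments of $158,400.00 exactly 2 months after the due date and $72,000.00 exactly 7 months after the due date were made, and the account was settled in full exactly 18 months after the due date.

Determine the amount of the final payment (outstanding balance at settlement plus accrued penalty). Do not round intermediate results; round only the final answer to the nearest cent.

Monthly rate = 10.2% ÷ 12 = 0.85%
Balance at month 2: $360,000.0000 × (1 + 0.0085)^2 = $366,146.0100
After $158,400.00 payment: $366,146.0100 − $158,400.00 = $207,746.0100
Balance at month 7: $207,746.0100 × (1 + 0.0085)^5 = $216,726.5932…
After $72,000.00 payment: $216,726.5932… − $72,000.00 = $144,726.5932…
Balance at month 18: $144,726.5932… × (1 + 0.0085)^11 = $158,848.5545…
Penalty: 18 × 1% × $360,000.00 = $64,800.00
Final settlement = outstanding balance + penalty = $158,848.5545… + $64,800.00 = $223,648.55

$223,648.55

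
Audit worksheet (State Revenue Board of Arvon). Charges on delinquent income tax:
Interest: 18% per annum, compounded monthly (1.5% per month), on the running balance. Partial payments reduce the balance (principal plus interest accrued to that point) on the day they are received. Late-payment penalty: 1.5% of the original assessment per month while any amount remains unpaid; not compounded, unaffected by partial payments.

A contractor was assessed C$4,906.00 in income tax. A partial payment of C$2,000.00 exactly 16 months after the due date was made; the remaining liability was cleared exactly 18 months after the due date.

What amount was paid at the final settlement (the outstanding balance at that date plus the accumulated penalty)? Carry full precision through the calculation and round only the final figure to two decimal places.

Balance at month 16: C$4,906.0000 × (1 + 0.015)^16 = C$6,225.6431…
After C$2,000.00 payment: C$6,225.6431… − C$2,000.00 = C$4,225.6431…
Balance at month 18: C$4,225.6431… × (1 + 0.015)^2 = C$4,353.3632…
Penalty: 18 × 1.5% × C$4,906.00 = C$1,324.62
Final settlement = outstanding balance + penalty = C$4,353.3632… + C$1,324.62 = C$5,677.98

C$5,677.98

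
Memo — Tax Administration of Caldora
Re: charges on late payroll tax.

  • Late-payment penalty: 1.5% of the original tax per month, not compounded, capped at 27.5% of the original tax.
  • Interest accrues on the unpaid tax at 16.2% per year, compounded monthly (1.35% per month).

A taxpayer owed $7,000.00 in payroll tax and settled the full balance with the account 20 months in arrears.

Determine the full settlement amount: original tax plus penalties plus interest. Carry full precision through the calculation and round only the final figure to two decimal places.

$11,078.20

Penalty (uncapped): 20 × 1.5% × $7,000.00 = $2,100.00; cap = 27.5% × $7,000.00 = $1,925.00 → penalty = $1,925.00
Interest: $7,000.00 × ((1 + 0.0135)^20 − 1) = $7,000.00 × 0.3076004… = $2,153.2031…
Total = $7,000.00 + $1,925.0000 + $2,153.2031… = $11,078.20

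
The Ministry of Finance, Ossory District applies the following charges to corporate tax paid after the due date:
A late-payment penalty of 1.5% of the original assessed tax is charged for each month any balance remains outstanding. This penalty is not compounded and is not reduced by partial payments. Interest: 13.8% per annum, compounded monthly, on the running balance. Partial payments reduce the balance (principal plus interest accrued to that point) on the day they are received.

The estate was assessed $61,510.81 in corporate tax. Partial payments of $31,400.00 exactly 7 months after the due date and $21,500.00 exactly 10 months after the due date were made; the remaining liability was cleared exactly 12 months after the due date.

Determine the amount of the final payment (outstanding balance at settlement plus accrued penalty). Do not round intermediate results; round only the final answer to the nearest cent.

Monthly rate = 13.8% ÷ 12 = 1.15%
Balance at month 7: $61,510.8100 × (1 + 0.0115)^7 = $66,636.5733…
After $31,400.00 payment: $66,636.5733… − $31,400.00 = $35,236.5733…
Balance at month 10: $35,236.5733… × (1 + 0.0115)^3 = $36,466.2688…
After $21,500.00 payment: $36,466.2688… − $21,500.00 = $14,966.2688…
Balance at month 12: $14,966.2688… × (1 + 0.0115)^2 = $15,312.4722…
Penalty: 12 × 1.5% × $61,510.81 = $11,071.95…
Final settlement = outstanding balance + penalty = $15,312.4722… + $11,071.95… = $26,384.42

$26,384.42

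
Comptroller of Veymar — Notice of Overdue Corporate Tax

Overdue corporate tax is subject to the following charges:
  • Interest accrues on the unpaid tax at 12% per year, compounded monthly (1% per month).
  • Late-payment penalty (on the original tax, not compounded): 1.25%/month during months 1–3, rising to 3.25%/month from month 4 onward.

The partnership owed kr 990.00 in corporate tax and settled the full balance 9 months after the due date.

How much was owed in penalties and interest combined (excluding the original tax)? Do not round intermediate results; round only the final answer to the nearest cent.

Penalty, months 1–3: 3 × 1.25% × kr 990.00 = kr 37.13…
Penalty, months 4–9: 6 × 3.25% × kr 990.00 = kr 193.05
Interest: kr 990.00 × ((1 + 0.01)^9 − 1) = kr 990.00 × 0.0936853… = kr 92.7484…
Penalties + interest = kr 230.1750 + kr 92.7484… = kr 322.92

kr 322.92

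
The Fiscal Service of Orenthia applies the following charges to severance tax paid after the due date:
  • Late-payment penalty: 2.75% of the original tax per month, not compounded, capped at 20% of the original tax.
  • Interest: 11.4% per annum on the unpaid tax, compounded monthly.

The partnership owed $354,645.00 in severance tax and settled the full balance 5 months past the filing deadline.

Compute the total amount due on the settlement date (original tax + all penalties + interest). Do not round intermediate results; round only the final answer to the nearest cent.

Penalty: 5 × 2.75% × $354,645.00 = $48,763.69… (below the 20% cap of $70,929.00)
Interest (11.4%/yr ÷ 12 = 0.95%/month): $354,645.00 × ((1 + 0.0095)^5 − 1) = $17,168.7597…
Total = $354,645.00 + $48,763.6875 + $17,168.7597… = $420,577.45

$420,577.45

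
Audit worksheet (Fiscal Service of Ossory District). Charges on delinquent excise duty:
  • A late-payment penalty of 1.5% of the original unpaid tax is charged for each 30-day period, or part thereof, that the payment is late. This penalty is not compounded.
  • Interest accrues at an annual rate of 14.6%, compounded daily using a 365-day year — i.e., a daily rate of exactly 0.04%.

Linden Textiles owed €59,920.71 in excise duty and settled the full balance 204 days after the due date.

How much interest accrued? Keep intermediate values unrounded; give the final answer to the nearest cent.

€5,093.50

Interest: €59,920.71 × ((1 + 0.0004)^204 − 1) = €59,920.71 × 0.08500401… = €5,093.5007…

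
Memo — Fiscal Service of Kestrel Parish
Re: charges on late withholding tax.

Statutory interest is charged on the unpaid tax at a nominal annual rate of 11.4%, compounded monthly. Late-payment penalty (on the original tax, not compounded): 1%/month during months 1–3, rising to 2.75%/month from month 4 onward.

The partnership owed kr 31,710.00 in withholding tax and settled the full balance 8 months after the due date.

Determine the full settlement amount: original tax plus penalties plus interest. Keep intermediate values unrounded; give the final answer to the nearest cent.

kr 39,513.06

Penalty, months 1–3: 3 × 1% × kr 31,710.00 = kr 951.30
Penalty, months 4–8: 5 × 2.75% × kr 31,710.00 = kr 4,360.13…
Interest (11.4%/yr ÷ 12 = 0.95%/month): kr 31,710.00 × ((1 + 0.0095)^8 − 1) = kr 2,491.6319…
Total = kr 31,710.00 + kr 5,311.4250 + kr 2,491.6319… = kr 39,513.06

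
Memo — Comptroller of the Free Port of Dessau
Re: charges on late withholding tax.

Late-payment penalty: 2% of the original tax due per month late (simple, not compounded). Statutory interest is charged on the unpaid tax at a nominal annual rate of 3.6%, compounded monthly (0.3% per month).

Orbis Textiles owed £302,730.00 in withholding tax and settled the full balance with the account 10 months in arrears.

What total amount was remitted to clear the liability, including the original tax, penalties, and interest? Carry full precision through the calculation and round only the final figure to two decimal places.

£372,481.49

Late-payment penalty: 10 × 2% × £302,730.00 = £60,546.00
Interest: £302,730.00 × ((1 + 0.003)^10 − 1) = £302,730.00 × 0.0304083… = £9,205.4917…
Total = £302,730.00 + £60,546.0000 + £9,205.4917… = £372,481.49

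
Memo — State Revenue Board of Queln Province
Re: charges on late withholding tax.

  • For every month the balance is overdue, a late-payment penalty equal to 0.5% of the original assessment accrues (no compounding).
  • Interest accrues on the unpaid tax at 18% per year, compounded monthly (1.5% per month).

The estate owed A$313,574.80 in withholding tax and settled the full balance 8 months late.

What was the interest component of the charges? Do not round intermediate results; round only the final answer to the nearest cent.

Interest: A$313,574.80 × ((1 + 0.015)^8 − 1) = A$313,574.80 × 0.1264926… = A$39,664.8875…

A$39,664.89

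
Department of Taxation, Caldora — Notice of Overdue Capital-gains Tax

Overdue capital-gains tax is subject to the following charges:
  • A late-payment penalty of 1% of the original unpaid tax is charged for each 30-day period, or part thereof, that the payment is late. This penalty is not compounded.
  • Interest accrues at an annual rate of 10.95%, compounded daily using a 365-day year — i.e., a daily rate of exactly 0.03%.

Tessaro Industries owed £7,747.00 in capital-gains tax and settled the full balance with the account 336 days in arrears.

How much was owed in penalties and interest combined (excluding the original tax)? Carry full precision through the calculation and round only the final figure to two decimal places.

£1,751.12

Penalty periods: ⌈336/30⌉ = 12; penalty = 12 × 1% × £7,747.00 = £929.64
Interest: £7,747.00 × ((1 + 0.0003)^336 − 1) = £7,747.00 × 0.10603869… = £821.4817…
Penalties + interest = £929.6400 + £821.4817… = £1,751.12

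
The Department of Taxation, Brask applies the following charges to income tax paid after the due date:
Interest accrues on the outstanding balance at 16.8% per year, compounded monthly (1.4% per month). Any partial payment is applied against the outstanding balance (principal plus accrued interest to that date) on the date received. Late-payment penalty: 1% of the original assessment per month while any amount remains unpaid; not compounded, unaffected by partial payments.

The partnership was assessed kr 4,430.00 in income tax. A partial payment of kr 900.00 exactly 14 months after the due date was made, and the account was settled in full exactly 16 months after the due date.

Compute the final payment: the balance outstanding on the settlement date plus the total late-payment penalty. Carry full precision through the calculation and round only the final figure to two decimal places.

kr 5,317.06

Balance at month 14: kr 4,430.0000 × (1 + 0.014)^14 = kr 5,381.8935…
After kr 900.00 payment: kr 5,381.8935… − kr 900.00 = kr 4,481.8935…
Balance at month 16: kr 4,481.8935… × (1 + 0.014)^2 = kr 4,608.2649…
Penalty: 16 × 1% × kr 4,430.00 = kr 708.80
Final settlement = outstanding balance + penalty = kr 4,608.2649… + kr 708.80 = kr 5,317.06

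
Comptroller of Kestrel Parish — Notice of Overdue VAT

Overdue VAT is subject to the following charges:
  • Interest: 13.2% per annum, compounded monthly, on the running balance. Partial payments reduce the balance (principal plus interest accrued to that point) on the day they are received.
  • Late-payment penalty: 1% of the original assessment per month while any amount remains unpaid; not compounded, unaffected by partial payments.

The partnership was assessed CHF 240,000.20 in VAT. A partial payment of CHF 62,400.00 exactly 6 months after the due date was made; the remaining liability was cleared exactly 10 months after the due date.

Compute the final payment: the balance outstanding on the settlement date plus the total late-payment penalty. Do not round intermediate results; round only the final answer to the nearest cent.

Monthly rate = 13.2% ÷ 12 = 1.1%
Balance at month 6: CHF 240,000.2000 × (1 + 0.011)^6 = CHF 256,282.2553…
After CHF 62,400.00 payment: CHF 256,282.2553… − CHF 62,400.00 = CHF 193,882.2553…
Balance at month 10: CHF 193,882.2553… × (1 + 0.011)^4 = CHF 202,554.8681…
Penalty: 10 × 1% × CHF 240,000.20 = CHF 24,000.02
Final settlement = outstanding balance + penalty = CHF 202,554.8681… + CHF 24,000.02 = CHF 226,554.89

CHF 226,554.89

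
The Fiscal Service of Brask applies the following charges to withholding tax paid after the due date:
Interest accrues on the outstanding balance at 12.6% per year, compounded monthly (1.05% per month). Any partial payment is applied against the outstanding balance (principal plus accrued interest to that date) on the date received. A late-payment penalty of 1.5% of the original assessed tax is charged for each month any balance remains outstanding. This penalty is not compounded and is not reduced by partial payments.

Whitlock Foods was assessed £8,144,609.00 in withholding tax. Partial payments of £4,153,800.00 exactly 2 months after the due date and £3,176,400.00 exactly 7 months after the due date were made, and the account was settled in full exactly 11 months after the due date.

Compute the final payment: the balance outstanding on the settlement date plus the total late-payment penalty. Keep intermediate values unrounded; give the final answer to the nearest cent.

Balance at month 2: £8,144,609.0000 × (1 + 0.0105)^2 = £8,316,543.7321…
After £4,153,800.00 payment: £8,316,543.7321… − £4,153,800.00 = £4,162,743.7321…
Balance at month 7: £4,162,743.7321… × (1 + 0.0105)^5 = £4,385,925.6455…
After £3,176,400.00 payment: £4,385,925.6455… − £3,176,400.00 = £1,209,525.6455…
Balance at month 11: £1,209,525.6455… × (1 + 0.0105)^4 = £1,261,131.4393…
Penalty: 11 × 1.5% × £8,144,609.00 = £1,343,860.49…
Final settlement = outstanding balance + penalty = £1,261,131.4393… + £1,343,860.49… = £2,604,991.92

£2,604,991.92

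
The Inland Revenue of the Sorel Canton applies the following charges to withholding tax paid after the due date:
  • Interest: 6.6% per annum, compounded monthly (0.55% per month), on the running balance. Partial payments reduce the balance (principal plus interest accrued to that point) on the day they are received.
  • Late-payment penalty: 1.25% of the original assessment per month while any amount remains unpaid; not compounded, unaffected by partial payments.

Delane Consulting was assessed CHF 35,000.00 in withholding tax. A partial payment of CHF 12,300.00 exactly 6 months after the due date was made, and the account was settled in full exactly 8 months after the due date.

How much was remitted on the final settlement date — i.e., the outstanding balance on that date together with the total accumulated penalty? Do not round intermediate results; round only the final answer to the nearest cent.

Balance at month 6: CHF 35,000.0000 × (1 + 0.0055)^6 = CHF 36,170.9982…
After CHF 12,300.00 payment: CHF 36,170.9982… − CHF 12,300.00 = CHF 23,870.9982…
Balance at month 8: CHF 23,870.9982… × (1 + 0.0055)^2 = CHF 24,134.3013…
Penalty: 8 × 1.25% × CHF 35,000.00 = CHF 3,500.00
Final settlement = outstanding balance + penalty = CHF 24,134.3013… + CHF 3,500.00 = CHF 27,634.30

CHF 27,634.30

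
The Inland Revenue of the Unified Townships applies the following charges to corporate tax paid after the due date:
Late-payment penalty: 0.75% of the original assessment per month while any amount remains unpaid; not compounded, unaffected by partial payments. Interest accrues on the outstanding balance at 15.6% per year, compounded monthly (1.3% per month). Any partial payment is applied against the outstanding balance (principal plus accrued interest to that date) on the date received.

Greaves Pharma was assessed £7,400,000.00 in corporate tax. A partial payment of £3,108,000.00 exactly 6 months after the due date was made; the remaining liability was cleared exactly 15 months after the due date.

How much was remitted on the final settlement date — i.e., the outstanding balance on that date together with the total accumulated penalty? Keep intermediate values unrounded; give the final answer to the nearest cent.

Balance at month 6: £7,400,000.0000 × (1 + 0.013)^6 = £7,996,287.3428…
After £3,108,000.00 payment: £7,996,287.3428… − £3,108,000.00 = £4,888,287.3428…
Balance at month 15: £4,888,287.3428… × (1 + 0.013)^9 = £5,490,877.2478…
Penalty: 15 × 0.75% × £7,400,000.00 = £832,500.00
Final settlement = outstanding balance + penalty = £5,490,877.2478… + £832,500.00 = £6,323,377.25

£6,323,377.25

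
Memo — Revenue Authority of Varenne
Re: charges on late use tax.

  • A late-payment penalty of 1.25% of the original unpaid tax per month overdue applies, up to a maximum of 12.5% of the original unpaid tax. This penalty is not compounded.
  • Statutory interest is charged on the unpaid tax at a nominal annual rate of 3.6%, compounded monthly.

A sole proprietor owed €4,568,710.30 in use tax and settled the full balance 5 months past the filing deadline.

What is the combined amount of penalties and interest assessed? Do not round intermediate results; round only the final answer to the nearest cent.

€354,487.47

Penalty: 5 × 1.25% × €4,568,710.30 = €285,544.39… (below the 12.5% cap of €571,088.79…)
Interest (3.6%/yr ÷ 12 = 0.3%/month): €4,568,710.30 × ((1 + 0.003)^5 − 1) = €68,943.0738…
Penalties + interest = €285,544.3938… + €68,943.0738… = €354,487.47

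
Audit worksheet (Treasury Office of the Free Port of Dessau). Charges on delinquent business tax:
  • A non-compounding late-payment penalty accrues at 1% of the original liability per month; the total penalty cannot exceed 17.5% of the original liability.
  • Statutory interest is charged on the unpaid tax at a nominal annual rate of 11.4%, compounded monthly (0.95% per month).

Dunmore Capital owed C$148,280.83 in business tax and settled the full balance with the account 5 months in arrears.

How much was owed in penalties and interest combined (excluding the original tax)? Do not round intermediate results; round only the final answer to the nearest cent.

Penalty: 5 × 1% × C$148,280.83 = C$7,414.04… (below the 17.5% cap of C$25,949.15…)
Interest: C$148,280.83 × ((1 + 0.0095)^5 − 1) = C$148,280.83 × 0.0484111… = C$7,178.4402…
Penalties + interest = C$7,414.0415 + C$7,178.4402… = C$14,592.48

C$14,592.48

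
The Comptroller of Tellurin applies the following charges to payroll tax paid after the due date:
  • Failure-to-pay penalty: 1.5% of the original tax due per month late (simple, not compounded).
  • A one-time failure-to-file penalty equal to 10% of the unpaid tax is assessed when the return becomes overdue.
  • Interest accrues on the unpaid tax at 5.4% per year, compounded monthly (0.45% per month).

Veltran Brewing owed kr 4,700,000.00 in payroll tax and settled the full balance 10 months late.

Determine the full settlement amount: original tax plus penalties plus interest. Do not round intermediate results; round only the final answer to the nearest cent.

Failure-to-file penalty: 10% × kr 4,700,000.00 = kr 470,000.00
Failure-to-pay penalty: 10 × 1.5% × kr 4,700,000.00 = kr 705,000.00
Interest: kr 4,700,000.00 × ((1 + 0.0045)^10 − 1) = kr 4,700,000.00 × 0.0459223… = kr 215,834.6764…
Total = kr 4,700,000.00 + kr 1,175,000.0000 + kr 215,834.6764… = kr 6,090,834.68

kr 6,090,834.68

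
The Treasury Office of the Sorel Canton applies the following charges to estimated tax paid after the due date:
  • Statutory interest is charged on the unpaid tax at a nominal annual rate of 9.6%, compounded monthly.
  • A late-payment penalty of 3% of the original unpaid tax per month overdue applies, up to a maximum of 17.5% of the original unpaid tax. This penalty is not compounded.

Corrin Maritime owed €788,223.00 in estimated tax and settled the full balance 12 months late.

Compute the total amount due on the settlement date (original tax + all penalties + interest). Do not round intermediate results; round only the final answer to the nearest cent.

€1,005,251.29

Penalty (uncapped): 12 × 3% × €788,223.00 = €283,760.28; cap = 17.5% × €788,223.00 = €137,939.03… → penalty = €137,939.03…
Interest (9.6%/yr ÷ 12 = 0.8%/month): €788,223.00 × ((1 + 0.008)^12 − 1) = €79,089.2662…
Total = €788,223.00 + €137,939.0250 + €79,089.2662… = €1,005,251.29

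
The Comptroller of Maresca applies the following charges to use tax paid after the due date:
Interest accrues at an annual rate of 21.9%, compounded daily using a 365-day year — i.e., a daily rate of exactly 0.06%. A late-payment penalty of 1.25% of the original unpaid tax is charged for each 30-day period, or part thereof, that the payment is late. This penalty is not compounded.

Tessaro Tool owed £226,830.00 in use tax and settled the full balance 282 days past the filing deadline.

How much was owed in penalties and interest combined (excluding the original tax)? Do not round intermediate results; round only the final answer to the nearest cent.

Penalty periods: ⌈282/30⌉ = 10; penalty = 10 × 1.25% × £226,830.00 = £28,353.75
Interest: £226,830.00 × ((1 + 0.0006)^282 − 1) = £226,830.00 × 0.18429689… = £41,804.0645…
Penalties + interest = £28,353.7500 + £41,804.0645… = £70,157.81

£70,157.81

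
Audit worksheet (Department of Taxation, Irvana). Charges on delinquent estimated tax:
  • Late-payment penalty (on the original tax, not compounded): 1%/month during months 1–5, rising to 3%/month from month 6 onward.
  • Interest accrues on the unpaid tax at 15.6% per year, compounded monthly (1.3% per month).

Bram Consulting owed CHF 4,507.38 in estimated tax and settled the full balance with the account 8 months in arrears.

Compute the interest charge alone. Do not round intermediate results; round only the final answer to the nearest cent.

CHF 490.66

Interest: CHF 4,507.38 × ((1 + 0.013)^8 − 1) = CHF 4,507.38 × 0.1088571… = CHF 490.6601…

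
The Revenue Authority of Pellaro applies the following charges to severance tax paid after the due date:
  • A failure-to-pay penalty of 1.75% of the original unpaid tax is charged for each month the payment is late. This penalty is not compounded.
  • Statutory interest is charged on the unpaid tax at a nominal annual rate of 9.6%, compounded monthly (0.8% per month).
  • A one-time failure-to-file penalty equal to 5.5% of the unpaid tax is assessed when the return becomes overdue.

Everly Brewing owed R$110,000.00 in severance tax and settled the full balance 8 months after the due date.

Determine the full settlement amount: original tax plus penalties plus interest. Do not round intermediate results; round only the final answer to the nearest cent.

R$138,690.31

Failure-to-file penalty: 5.5% × R$110,000.00 = R$6,050.00
Failure-to-pay penalty = 1.75% × R$110,000.00 × 8 mo = R$15,400.00
Interest: R$110,000.00 × ((1 + 0.008)^8 − 1) = R$110,000.00 × 0.0658210… = R$7,240.3057…
Total = R$110,000.00 + R$21,450.0000 + R$7,240.3057… = R$138,690.31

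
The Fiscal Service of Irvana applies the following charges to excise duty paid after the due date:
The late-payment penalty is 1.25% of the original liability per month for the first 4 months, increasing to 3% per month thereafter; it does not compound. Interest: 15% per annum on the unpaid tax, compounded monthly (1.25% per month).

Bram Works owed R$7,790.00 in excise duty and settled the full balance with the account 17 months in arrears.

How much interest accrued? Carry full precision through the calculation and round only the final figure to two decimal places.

Interest: R$7,790.00 × ((1 + 0.0125)^17 − 1) = R$7,790.00 × 0.2351382… = R$1,831.7263…

R$1,831.73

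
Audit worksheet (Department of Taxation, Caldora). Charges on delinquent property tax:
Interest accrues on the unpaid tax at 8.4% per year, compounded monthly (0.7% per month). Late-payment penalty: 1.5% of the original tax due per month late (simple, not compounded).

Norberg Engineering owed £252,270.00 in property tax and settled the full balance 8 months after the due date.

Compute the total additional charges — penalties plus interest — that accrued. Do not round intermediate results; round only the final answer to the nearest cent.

Late-payment penalty: 8 × 1.5% × £252,270.00 = £30,272.40
Interest: £252,270.00 × ((1 + 0.007)^8 − 1) = £252,270.00 × 0.0573914… = £14,478.1227…
Penalties + interest = £30,272.4000 + £14,478.1227… = £44,750.52

£44,750.52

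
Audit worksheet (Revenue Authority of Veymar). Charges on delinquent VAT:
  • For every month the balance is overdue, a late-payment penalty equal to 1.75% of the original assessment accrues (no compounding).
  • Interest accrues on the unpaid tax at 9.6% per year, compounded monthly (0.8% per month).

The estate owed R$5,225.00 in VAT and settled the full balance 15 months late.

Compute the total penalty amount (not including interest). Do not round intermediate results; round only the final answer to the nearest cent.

R$1,371.56

Late-payment penalty = 1.75% × R$5,225.00 × 15 mo = R$1,371.56…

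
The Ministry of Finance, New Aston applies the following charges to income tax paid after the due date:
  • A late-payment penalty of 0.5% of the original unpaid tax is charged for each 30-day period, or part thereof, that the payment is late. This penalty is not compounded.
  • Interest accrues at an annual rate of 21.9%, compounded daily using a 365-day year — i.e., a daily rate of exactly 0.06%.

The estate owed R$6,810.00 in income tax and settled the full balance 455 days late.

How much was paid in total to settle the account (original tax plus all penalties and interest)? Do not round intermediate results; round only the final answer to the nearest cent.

Penalty periods: ⌈455/30⌉ = 16; penalty = 16 × 0.5% × R$6,810.00 = R$544.80
Interest: R$6,810.00 × ((1 + 0.0006)^455 − 1) = R$6,810.00 × 0.31379268… = R$2,136.9282…
Total = R$6,810.00 + R$544.8000 + R$2,136.9282… = R$9,491.73

R$9,491.73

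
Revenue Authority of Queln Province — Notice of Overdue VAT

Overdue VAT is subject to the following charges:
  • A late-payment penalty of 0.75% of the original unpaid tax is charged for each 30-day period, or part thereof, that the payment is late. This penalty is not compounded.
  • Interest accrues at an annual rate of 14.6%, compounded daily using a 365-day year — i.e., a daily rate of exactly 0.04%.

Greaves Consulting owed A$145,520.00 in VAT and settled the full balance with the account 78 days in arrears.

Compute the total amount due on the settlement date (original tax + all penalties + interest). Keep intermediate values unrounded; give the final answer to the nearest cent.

Penalty periods: ⌈78/30⌉ = 3; penalty = 3 × 0.75% × A$145,520.00 = A$3,274.20
Interest: A$145,520.00 × ((1 + 0.0004)^78 − 1) = A$145,520.00 × 0.03168539… = A$4,610.8573…
Total = A$145,520.00 + A$3,274.2000 + A$4,610.8573… = A$153,405.06

A$153,405.06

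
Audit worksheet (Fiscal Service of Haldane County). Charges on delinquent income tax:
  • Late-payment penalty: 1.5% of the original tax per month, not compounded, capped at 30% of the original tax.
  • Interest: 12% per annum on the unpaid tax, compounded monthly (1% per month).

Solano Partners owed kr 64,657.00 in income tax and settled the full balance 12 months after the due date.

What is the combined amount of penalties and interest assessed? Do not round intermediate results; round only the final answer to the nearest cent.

Penalty: 12 × 1.5% × kr 64,657.00 = kr 11,638.26 (below the 30% cap of kr 19,397.10)
Interest: kr 64,657.00 × ((1 + 0.01)^12 − 1) = kr 64,657.00 × 0.1268250… = kr 8,200.1260…
Penalties + interest = kr 11,638.2600 + kr 8,200.1260… = kr 19,838.39

kr 19,838.39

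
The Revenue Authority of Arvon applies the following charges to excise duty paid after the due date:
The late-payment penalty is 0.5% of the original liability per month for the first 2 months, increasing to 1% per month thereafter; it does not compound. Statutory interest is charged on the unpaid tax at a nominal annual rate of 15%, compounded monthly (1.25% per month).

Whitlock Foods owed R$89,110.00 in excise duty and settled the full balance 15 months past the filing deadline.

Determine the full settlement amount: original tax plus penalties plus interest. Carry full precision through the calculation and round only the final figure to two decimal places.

R$119,837.73

Penalty, months 1–2: 2 × 0.5% × R$89,110.00 = R$891.10
Penalty, months 3–15: 13 × 1% × R$89,110.00 = R$11,584.30
Interest: R$89,110.00 × ((1 + 0.0125)^15 − 1) = R$89,110.00 × 0.2048292… = R$18,252.3285…
Total = R$89,110.00 + R$12,475.4000 + R$18,252.3285… = R$119,837.73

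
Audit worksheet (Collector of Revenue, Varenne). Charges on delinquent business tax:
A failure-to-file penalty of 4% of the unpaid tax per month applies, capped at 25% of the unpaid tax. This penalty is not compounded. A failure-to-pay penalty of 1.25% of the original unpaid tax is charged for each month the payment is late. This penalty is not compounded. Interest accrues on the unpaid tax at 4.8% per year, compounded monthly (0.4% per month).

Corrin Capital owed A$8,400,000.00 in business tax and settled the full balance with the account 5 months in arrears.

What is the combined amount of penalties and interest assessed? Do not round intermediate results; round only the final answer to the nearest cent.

Failure-to-file: 5 × 4% × A$8,400,000.00 = A$1,680,000.00 (under the 25% cap)
Failure-to-pay penalty: 5 × 1.25% × A$8,400,000.00 = A$525,000.00
Interest: A$8,400,000.00 × ((1 + 0.004)^5 − 1) = A$8,400,000.00 × 0.0201606… = A$169,349.3868…
Penalties + interest = A$2,205,000.0000 + A$169,349.3868… = A$2,374,349.39

A$2,374,349.39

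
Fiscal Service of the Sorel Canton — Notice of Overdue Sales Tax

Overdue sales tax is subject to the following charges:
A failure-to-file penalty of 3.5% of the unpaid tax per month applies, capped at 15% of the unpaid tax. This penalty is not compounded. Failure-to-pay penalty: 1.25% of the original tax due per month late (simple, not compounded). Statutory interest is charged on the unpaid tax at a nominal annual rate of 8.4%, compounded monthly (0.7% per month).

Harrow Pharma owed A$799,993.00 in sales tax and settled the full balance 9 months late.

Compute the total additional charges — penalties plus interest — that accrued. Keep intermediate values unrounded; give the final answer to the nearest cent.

A$261,832.20

Failure-to-file: 9 × 3.5% × A$799,993.00 = A$251,997.80…, capped at 15% × A$799,993.00 = A$119,998.95
Failure-to-pay penalty: 9 × 1.25% × A$799,993.00 = A$89,999.21…
Interest: A$799,993.00 × ((1 + 0.007)^9 − 1) = A$799,993.00 × 0.0647931… = A$51,834.0398…
Penalties + interest = A$209,998.1625 + A$51,834.0398… = A$261,832.20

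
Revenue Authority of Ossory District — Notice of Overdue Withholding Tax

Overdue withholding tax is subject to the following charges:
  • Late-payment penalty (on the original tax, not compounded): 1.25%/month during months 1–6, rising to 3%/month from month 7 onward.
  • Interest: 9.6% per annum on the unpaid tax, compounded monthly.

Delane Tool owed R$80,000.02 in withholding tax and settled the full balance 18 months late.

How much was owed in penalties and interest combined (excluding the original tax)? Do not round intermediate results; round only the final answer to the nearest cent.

R$47,137.82

Penalty, months 1–6: 6 × 1.25% × R$80,000.02 = R$6,000.00…
Penalty, months 7–18: 12 × 3% × R$80,000.02 = R$28,800.01…
Interest (9.6%/yr ÷ 12 = 0.8%/month): R$80,000.02 × ((1 + 0.008)^18 − 1) = R$12,337.8120…
Penalties + interest = R$34,800.0087 + R$12,337.8120… = R$47,137.82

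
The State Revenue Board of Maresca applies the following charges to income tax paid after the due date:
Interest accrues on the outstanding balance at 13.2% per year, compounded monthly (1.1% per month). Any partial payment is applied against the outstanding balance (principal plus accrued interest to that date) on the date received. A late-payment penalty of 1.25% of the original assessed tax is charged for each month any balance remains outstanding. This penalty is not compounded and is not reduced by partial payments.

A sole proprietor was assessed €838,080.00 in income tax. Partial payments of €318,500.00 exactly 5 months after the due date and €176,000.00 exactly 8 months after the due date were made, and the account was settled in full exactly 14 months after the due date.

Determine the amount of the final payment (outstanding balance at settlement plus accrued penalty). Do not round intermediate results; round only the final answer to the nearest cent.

Balance at month 5: €838,080.0000 × (1 + 0.011)^5 = €885,199.6931…
After €318,500.00 payment: €885,199.6931… − €318,500.00 = €566,699.6931…
Balance at month 8: €566,699.6931… × (1 + 0.011)^3 = €585,607.2493…
After €176,000.00 payment: €585,607.2493… − €176,000.00 = €409,607.2493…
Balance at month 14: €409,607.2493… × (1 + 0.011)^6 = €437,395.7590…
Penalty: 14 × 1.25% × €838,080.00 = €146,664.00
Final settlement = outstanding balance + penalty = €437,395.7590… + €146,664.00 = €584,059.76

€584,059.76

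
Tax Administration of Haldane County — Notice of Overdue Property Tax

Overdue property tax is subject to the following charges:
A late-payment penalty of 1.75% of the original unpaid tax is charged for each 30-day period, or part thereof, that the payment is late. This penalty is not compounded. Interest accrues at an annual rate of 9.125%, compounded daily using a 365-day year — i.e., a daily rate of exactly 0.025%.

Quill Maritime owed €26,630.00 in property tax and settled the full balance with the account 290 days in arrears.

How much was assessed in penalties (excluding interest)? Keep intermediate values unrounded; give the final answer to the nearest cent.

€4,660.25

Penalty periods: ⌈290/30⌉ = 10; penalty = 10 × 1.75% × €26,630.00 = €4,660.25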